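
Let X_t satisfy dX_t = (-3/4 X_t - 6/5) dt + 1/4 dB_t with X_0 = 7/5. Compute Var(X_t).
Var(X_t) = 1/24 - exp(-3*t/2)/24

The variance V(t) = Var(X_t) satisfies V'(t) = 2 a V(t) + c^2 with V(0) = 0 (drift coefficient is linear in X, diffusion is constant). With a = -3/4, c = 1/4, the solution is
  V(t) = (c^2 / (2 a)) * (exp(2 a t) - 1)
       = ((1/4)^2 / (2*(-3/4))) * (exp((-3/2) t) - 1)
       = 1/24 - exp(-3*t/2)/24.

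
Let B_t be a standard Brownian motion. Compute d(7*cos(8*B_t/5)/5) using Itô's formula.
d(7*cos(8*B_t/5)/5) = (-224*cos(8*B_t/5)/125) dt + (-56*sin(8*B_t/5)/25) dB_t

Itô's formula for f(B_t) gives d f(B_t) = f'(B_t) dB_t + (1/2) f''(B_t) dt. Compute derivatives of f(x) = 7*cos(8*x/5)/5:
  f'(x)  = -56*sin(8*x/5)/25
  f''(x) = -448*cos(8*x/5)/125
Substitute x = B_t and multiply the f'' term by 1/2:
  drift     = (1/2) * (-448*cos(8*x/5)/125) evaluated at B_t = -224*cos(8*B_t/5)/125
  diffusion = (-56*sin(8*x/5)/25) evaluated at B_t = -56*sin(8*B_t/5)/25
Therefore d(7*cos(8*B_t/5)/5) = (-224*cos(8*B_t/5)/125) dt + (-56*sin(8*B_t/5)/25) dB_t.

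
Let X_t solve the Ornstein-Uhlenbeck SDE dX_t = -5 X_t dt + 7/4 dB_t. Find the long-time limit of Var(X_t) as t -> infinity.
lim Var(X_t) = 49/160

The OU SDE dX = -theta X dt + sigma dB admits the integrating factor exp(theta t): d(exp(theta t) X_t) = sigma exp(theta t) dB_t. Integrating from 0 to t gives X_t = x_0 * exp(-theta t) + sigma * int_0^t exp(-theta (t-s)) dB_s for any initial x_0. The Itô integral has variance (by the Itô isometry) sigma^2 * int_0^t exp(-2 theta (t - s)) ds = sigma^2 * (1 - exp(-2 theta t)) / (2 theta), independent of x_0.
With theta = 5, sigma = 7/4:
  Var(X_t) = (7/4)^2 * (1 - exp(-2*5 t)) / (2 * 5) = 49/160 - 49*exp(-10*t)/160.
As t -> infinity, exp(-2*5 t) -> 0, so the stationary variance is sigma^2 / (2 theta) = 49/160.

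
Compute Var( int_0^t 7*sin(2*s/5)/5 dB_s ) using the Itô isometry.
Var = 49*t/50 - 49*sin(4*t/5)/40

The Itô integral of a deterministic integrand f(s) has mean 0 because each increment f(s) * (B_{s+ds} - B_s) has mean 0. By the Itô isometry:
  Var( int_0^t f(s) dB_s ) = E[ (int_0^t f(s) dB_s)^2 ] = int_0^t f(s)^2 ds.
Here f(s) = 7*sin(2*s/5)/5, so f(s)^2 = 49*sin(2*s/5)^2/25. Integrate:
  int_0^t (49*sin(2*s/5)^2/25) ds = 49*t/50 - 49*sin(4*t/5)/40.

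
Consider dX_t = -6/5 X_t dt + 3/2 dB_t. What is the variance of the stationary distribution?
lim Var(X_t) = 15/16

The OU SDE dX = -theta X dt + sigma dB admits the integrating factor exp(theta t): d(exp(theta t) X_t) = sigma exp(theta t) dB_t. Integrating from 0 to t gives X_t = x_0 * exp(-theta t) + sigma * int_0^t exp(-theta (t-s)) dB_s for any initial x_0. The Itô integral has variance (by the Itô isometry) sigma^2 * int_0^t exp(-2 theta (t - s)) ds = sigma^2 * (1 - exp(-2 theta t)) / (2 theta), independent of x_0.
With theta = 6/5, sigma = 3/2:
  Var(X_t) = (3/2)^2 * (1 - exp(-2*6/5 t)) / (2 * 6/5) = 15/16 - 15*exp(-12*t/5)/16.
As t -> infinity, exp(-2*6/5 t) -> 0, so the stationary variance is sigma^2 / (2 theta) = 15/16.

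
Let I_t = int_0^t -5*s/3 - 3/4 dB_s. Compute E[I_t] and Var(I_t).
E[I_t] = 0; Var(I_t) = t*(400*t^2 + 540*t + 243)/432

The Itô integral of a deterministic integrand f(s) has mean 0 because each increment f(s) * (B_{s+ds} - B_s) has mean 0. By the Itô isometry:
  Var( int_0^t f(s) dB_s ) = E[ (int_0^t f(s) dB_s)^2 ] = int_0^t f(s)^2 ds.
Here f(s) = -5*s/3 - 3/4, so f(s)^2 = (20*s + 9)^2/144. Integrate:
  int_0^t ((20*s + 9)^2/144) ds = t*(400*t^2 + 540*t + 243)/432.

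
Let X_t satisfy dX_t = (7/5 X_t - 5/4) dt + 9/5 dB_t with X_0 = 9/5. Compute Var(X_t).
Var(X_t) = 81*exp(14*t/5)/70 - 81/70

The variance V(t) = Var(X_t) satisfies V'(t) = 2 a V(t) + c^2 with V(0) = 0 (drift coefficient is linear in X, diffusion is constant). With a = 7/5, c = 9/5, the solution is
  V(t) = (c^2 / (2 a)) * (exp(2 a t) - 1)
       = ((9/5)^2 / (2*(7/5))) * (exp((14/5) t) - 1)
       = 81*exp(14*t/5)/70 - 81/70.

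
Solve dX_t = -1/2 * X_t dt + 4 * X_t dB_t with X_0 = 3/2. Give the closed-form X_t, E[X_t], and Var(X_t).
X_t = 3/2 * exp((-17/2) t + (4) B_t); E[X_t] = 3*exp(-t/2)/2; Var(X_t) = (9*exp(16*t) - 9)*exp(-t)/4

For GBM dX = mu X dt + sigma X dB with X_0 = x_0, apply Itô to Y = log X: dY = (mu - sigma^2/2) dt + sigma dB, so Y_t = log(x_0) + (mu - sigma^2/2) t + sigma B_t and hence X_t = x_0 * exp((mu - sigma^2/2) t + sigma B_t).
With mu = -1/2, sigma = 4, x_0 = 3/2, this gives:
  X_t = 3/2 * exp((-17/2) * t + (4) * B_t).
Since sigma*B_t ~ Normal(0, sigma^2 t), E[exp(sigma*B_t)] = exp(sigma^2 t / 2); so E[X_t] = x_0 * exp((mu - sigma^2/2) t) * exp(sigma^2 t / 2) = x_0 * exp(mu t) = 3*exp(-t/2)/2.
Var(X_t) = E[X_t^2] - (E[X_t])^2 = x_0^2 * exp(2 mu t) * (exp(sigma^2 t) - 1) = (9*exp(16*t) - 9)*exp(-t)/4.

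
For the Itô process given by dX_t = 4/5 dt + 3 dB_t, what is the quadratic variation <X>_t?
<X>_t = 9*t

For an Itô process dX_t = a(t) dt + b(t) dB_t, the quadratic variation is <X>_t = int_0^t b(s)^2 ds (the drift term does not contribute). Here b(s) = 3, so
  b(s)^2 = 9.
Integrating from 0 to t:
  <X>_t = int_0^t (9) ds = 9*t.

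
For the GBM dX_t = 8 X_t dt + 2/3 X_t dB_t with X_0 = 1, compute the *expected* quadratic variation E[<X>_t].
E[<X>_t] = exp(148*t/9)/37 - 1/37

<X>_t = int_0^t ((2/3) * X_s)^2 ds. Taking expectation inside the integral: E[<X>_t] = (2/3)^2 * int_0^t E[X_s^2] ds. For GBM, E[X_s^2] = x_0^2 * exp((2 mu + sigma^2) s). Integrating:
  E[<X>_t] = (2/3)^2 * 1^2 * (exp((2*8 + (2/3)^2) t) - 1) / (2*8 + (2/3)^2)
           = (2/3)^2 * 1^2 * (exp((148/9) t) - 1) / (148/9) = exp(148*t/9)/37 - 1/37.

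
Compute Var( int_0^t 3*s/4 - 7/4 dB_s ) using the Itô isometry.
Var = t*(3*t^2 - 21*t + 49)/16

The Itô integral of a deterministic integrand f(s) has mean 0 because each increment f(s) * (B_{s+ds} - B_s) has mean 0. By the Itô isometry:
  Var( int_0^t f(s) dB_s ) = E[ (int_0^t f(s) dB_s)^2 ] = int_0^t f(s)^2 ds.
Here f(s) = 3*s/4 - 7/4, so f(s)^2 = (3*s - 7)^2/16. Integrate:
  int_0^t ((3*s - 7)^2/16) ds = t*(3*t^2 - 21*t + 49)/16.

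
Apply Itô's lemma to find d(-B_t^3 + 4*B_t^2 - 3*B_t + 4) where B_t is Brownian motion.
d(-B_t^3 + 4*B_t^2 - 3*B_t + 4) = (4 - 3*B_t) dt + (-3*B_t^2 + 8*B_t - 3) dB_t

Itô's formula for f(B_t) gives d f(B_t) = f'(B_t) dB_t + (1/2) f''(B_t) dt. Compute derivatives of f(x) = -x^3 + 4*x^2 - 3*x + 4:
  f'(x)  = -3*x^2 + 8*x - 3
  f''(x) = 8 - 6*x
Substitute x = B_t and multiply the f'' term by 1/2:
  drift     = (1/2) * (8 - 6*x) evaluated at B_t = 4 - 3*B_t
  diffusion = (-3*x^2 + 8*x - 3) evaluated at B_t = -3*B_t^2 + 8*B_t - 3
Therefore d(-B_t^3 + 4*B_t^2 - 3*B_t + 4) = (4 - 3*B_t) dt + (-3*B_t^2 + 8*B_t - 3) dB_t.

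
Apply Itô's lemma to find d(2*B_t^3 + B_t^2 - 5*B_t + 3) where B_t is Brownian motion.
d(2*B_t^3 + B_t^2 - 5*B_t + 3) = (6*B_t + 1) dt + (6*B_t^2 + 2*B_t - 5) dB_t

Itô's formula for f(B_t) gives d f(B_t) = f'(B_t) dB_t + (1/2) f''(B_t) dt. Compute derivatives of f(x) = 2*x^3 + x^2 - 5*x + 3:
  f'(x)  = 6*x^2 + 2*x - 5
  f''(x) = 12*x + 2
Substitute x = B_t and multiply the f'' term by 1/2:
  drift     = (1/2) * (12*x + 2) evaluated at B_t = 6*B_t + 1
  diffusion = (6*x^2 + 2*x - 5) evaluated at B_t = 6*B_t^2 + 2*B_t - 5
Therefore d(2*B_t^3 + B_t^2 - 5*B_t + 3) = (6*B_t + 1) dt + (6*B_t^2 + 2*B_t - 5) dB_t.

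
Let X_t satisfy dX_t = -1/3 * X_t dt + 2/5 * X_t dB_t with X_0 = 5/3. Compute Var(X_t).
Var(X_t) = (25*exp(4*t/25) - 25)*exp(-2*t/3)/9

For GBM dX = mu X dt + sigma X dB with X_0 = x_0, apply Itô to Y = log X: dY = (mu - sigma^2/2) dt + sigma dB, so Y_t = log(x_0) + (mu - sigma^2/2) t + sigma B_t and hence X_t = x_0 * exp((mu - sigma^2/2) t + sigma B_t).
With mu = -1/3, sigma = 2/5, x_0 = 5/3, this gives:
  X_t = 5/3 * exp((-31/75) * t + (2/5) * B_t).
Since sigma*B_t ~ Normal(0, sigma^2 t), E[exp(sigma*B_t)] = exp(sigma^2 t / 2); so E[X_t] = x_0 * exp((mu - sigma^2/2) t) * exp(sigma^2 t / 2) = x_0 * exp(mu t) = 5*exp(-t/3)/3.
Var(X_t) = E[X_t^2] - (E[X_t])^2 = x_0^2 * exp(2 mu t) * (exp(sigma^2 t) - 1) = (25*exp(4*t/25) - 25)*exp(-2*t/3)/9.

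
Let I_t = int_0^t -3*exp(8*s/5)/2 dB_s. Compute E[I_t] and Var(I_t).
E[I_t] = 0; Var(I_t) = 45*exp(16*t/5)/64 - 45/64

The Itô integral of a deterministic integrand f(s) has mean 0 because each increment f(s) * (B_{s+ds} - B_s) has mean 0. By the Itô isometry:
  Var( int_0^t f(s) dB_s ) = E[ (int_0^t f(s) dB_s)^2 ] = int_0^t f(s)^2 ds.
Here f(s) = -3*exp(8*s/5)/2, so f(s)^2 = 9*exp(16*s/5)/4. Integrate:
  int_0^t (9*exp(16*s/5)/4) ds = 45*exp(16*t/5)/64 - 45/64.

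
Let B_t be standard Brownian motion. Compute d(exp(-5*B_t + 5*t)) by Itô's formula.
d(exp(-5*B_t + 5*t)) = (35*exp(-5*B_t + 5*t)/2) dt + (-5*exp(-5*B_t + 5*t)) dB_t

Itô's formula for f(t, x): d f(t, B_t) = (f_t + (1/2) f_xx) dt + f_x dB_t. Compute partials of f(t, x) = exp(5*t - 5*x):
  f_t(t,x)  = 5*exp(5*t - 5*x)
  f_x(t,x)  = -5*exp(5*t - 5*x)
  f_xx(t,x) = 25*exp(5*t - 5*x)
Assemble drift = f_t + (1/2) f_xx = 35*exp(5*t - 5*x)/2 and diffusion = f_x = -5*exp(5*t - 5*x). Substituting x = B_t:
  d(exp(-5*B_t + 5*t)) = (35*exp(-5*B_t + 5*t)/2) dt + (-5*exp(-5*B_t + 5*t)) dB_t.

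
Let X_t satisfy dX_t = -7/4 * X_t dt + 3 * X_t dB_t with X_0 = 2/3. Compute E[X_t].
E[X_t] = 2*exp(-7*t/4)/3

For GBM dX = mu X dt + sigma X dB with X_0 = x_0, apply Itô to Y = log X: dY = (mu - sigma^2/2) dt + sigma dB, so Y_t = log(x_0) + (mu - sigma^2/2) t + sigma B_t and hence X_t = x_0 * exp((mu - sigma^2/2) t + sigma B_t).
With mu = -7/4, sigma = 3, x_0 = 2/3, this gives:
  X_t = 2/3 * exp((-25/4) * t + (3) * B_t).
Since sigma*B_t ~ Normal(0, sigma^2 t), E[exp(sigma*B_t)] = exp(sigma^2 t / 2); so E[X_t] = x_0 * exp((mu - sigma^2/2) t) * exp(sigma^2 t / 2) = x_0 * exp(mu t) = 2*exp(-7*t/4)/3.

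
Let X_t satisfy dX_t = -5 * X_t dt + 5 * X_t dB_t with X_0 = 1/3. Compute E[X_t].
E[X_t] = exp(-5*t)/3

For GBM dX = mu X dt + sigma X dB with X_0 = x_0, apply Itô to Y = log X: dY = (mu - sigma^2/2) dt + sigma dB, so Y_t = log(x_0) + (mu - sigma^2/2) t + sigma B_t and hence X_t = x_0 * exp((mu - sigma^2/2) t + sigma B_t).
With mu = -5, sigma = 5, x_0 = 1/3, this gives:
  X_t = 1/3 * exp((-35/2) * t + (5) * B_t).
Since sigma*B_t ~ Normal(0, sigma^2 t), E[exp(sigma*B_t)] = exp(sigma^2 t / 2); so E[X_t] = x_0 * exp((mu - sigma^2/2) t) * exp(sigma^2 t / 2) = x_0 * exp(mu t) = exp(-5*t)/3.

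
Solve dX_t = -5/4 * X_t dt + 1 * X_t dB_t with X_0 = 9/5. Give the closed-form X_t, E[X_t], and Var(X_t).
X_t = 9/5 * exp((-7/4) t + (1) B_t); E[X_t] = 9*exp(-5*t/4)/5; Var(X_t) = (81*exp(t) - 81)*exp(-5*t/2)/25

For GBM dX = mu X dt + sigma X dB with X_0 = x_0, apply Itô to Y = log X: dY = (mu - sigma^2/2) dt + sigma dB, so Y_t = log(x_0) + (mu - sigma^2/2) t + sigma B_t and hence X_t = x_0 * exp((mu - sigma^2/2) t + sigma B_t).
With mu = -5/4, sigma = 1, x_0 = 9/5, this gives:
  X_t = 9/5 * exp((-7/4) * t + (1) * B_t).
Since sigma*B_t ~ Normal(0, sigma^2 t), E[exp(sigma*B_t)] = exp(sigma^2 t / 2); so E[X_t] = x_0 * exp((mu - sigma^2/2) t) * exp(sigma^2 t / 2) = x_0 * exp(mu t) = 9*exp(-5*t/4)/5.
Var(X_t) = E[X_t^2] - (E[X_t])^2 = x_0^2 * exp(2 mu t) * (exp(sigma^2 t) - 1) = (81*exp(t) - 81)*exp(-5*t/2)/25.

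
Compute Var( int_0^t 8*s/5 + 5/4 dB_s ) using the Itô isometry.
Var = t*(1024*t^2 + 2400*t + 1875)/1200

The Itô integral of a deterministic integrand f(s) has mean 0 because each increment f(s) * (B_{s+ds} - B_s) has mean 0. By the Itô isometry:
  Var( int_0^t f(s) dB_s ) = E[ (int_0^t f(s) dB_s)^2 ] = int_0^t f(s)^2 ds.
Here f(s) = 8*s/5 + 5/4, so f(s)^2 = (32*s + 25)^2/400. Integrate:
  int_0^t ((32*s + 25)^2/400) ds = t*(1024*t^2 + 2400*t + 1875)/1200.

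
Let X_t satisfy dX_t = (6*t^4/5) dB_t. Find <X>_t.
<X>_t = 4*t^9/25

For an Itô process dX_t = a(t) dt + b(t) dB_t, the quadratic variation is <X>_t = int_0^t b(s)^2 ds (the drift term does not contribute). Here b(s) = 6*s^4/5, so
  b(s)^2 = 36*s^8/25.
Integrating from 0 to t:
  <X>_t = int_0^t (36*s^8/25) ds = 4*t^9/25.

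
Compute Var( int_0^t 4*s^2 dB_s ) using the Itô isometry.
Var = 16*t^5/5

The Itô integral of a deterministic integrand f(s) has mean 0 because each increment f(s) * (B_{s+ds} - B_s) has mean 0. By the Itô isometry:
  Var( int_0^t f(s) dB_s ) = E[ (int_0^t f(s) dB_s)^2 ] = int_0^t f(s)^2 ds.
Here f(s) = 4*s^2, so f(s)^2 = 16*s^4. Integrate:
  int_0^t (16*s^4) ds = 16*t^5/5.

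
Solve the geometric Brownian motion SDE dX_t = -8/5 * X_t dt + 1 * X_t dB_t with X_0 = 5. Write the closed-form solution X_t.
X_t = 5 * exp((-21/10) * t + (1) * B_t)

For GBM dX = mu X dt + sigma X dB with X_0 = x_0, apply Itô to Y = log X: dY = (mu - sigma^2/2) dt + sigma dB, so Y_t = log(x_0) + (mu - sigma^2/2) t + sigma B_t and hence X_t = x_0 * exp((mu - sigma^2/2) t + sigma B_t).
With mu = -8/5, sigma = 1, x_0 = 5, this gives:
  X_t = 5 * exp((-21/10) * t + (1) * B_t).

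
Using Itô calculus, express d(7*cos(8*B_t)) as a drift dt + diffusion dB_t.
d(7*cos(8*B_t)) = (-224*cos(8*B_t)) dt + (-56*sin(8*B_t)) dB_t

Itô's formula for f(B_t) gives d f(B_t) = f'(B_t) dB_t + (1/2) f''(B_t) dt. Compute derivatives of f(x) = 7*cos(8*x):
  f'(x)  = -56*sin(8*x)
  f''(x) = -448*cos(8*x)
Substitute x = B_t and multiply the f'' term by 1/2:
  drift     = (1/2) * (-448*cos(8*x)) evaluated at B_t = -224*cos(8*B_t)
  diffusion = (-56*sin(8*x)) evaluated at B_t = -56*sin(8*B_t)
Therefore d(7*cos(8*B_t)) = (-224*cos(8*B_t)) dt + (-56*sin(8*B_t)) dB_t.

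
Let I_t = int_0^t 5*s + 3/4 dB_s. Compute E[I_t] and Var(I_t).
E[I_t] = 0; Var(I_t) = t*(400*t^2 + 180*t + 27)/48

The Itô integral of a deterministic integrand f(s) has mean 0 because each increment f(s) * (B_{s+ds} - B_s) has mean 0. By the Itô isometry:
  Var( int_0^t f(s) dB_s ) = E[ (int_0^t f(s) dB_s)^2 ] = int_0^t f(s)^2 ds.
Here f(s) = 5*s + 3/4, so f(s)^2 = (20*s + 3)^2/16. Integrate:
  int_0^t ((20*s + 3)^2/16) ds = t*(400*t^2 + 180*t + 27)/48.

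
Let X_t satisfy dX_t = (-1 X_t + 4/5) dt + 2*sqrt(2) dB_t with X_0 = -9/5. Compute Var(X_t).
Var(X_t) = 4 - 4*exp(-2*t)

The variance V(t) = Var(X_t) satisfies V'(t) = 2 a V(t) + c^2 with V(0) = 0 (drift coefficient is linear in X, diffusion is constant). With a = -1, c = 2*sqrt(2), the solution is
  V(t) = (c^2 / (2 a)) * (exp(2 a t) - 1)
       = ((2*sqrt(2))^2 / (2*(-1))) * (exp((-2) t) - 1)
       = 4 - 4*exp(-2*t).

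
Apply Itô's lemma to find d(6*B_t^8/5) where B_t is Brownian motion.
d(6*B_t^8/5) = (168*B_t^6/5) dt + (48*B_t^7/5) dB_t

Itô's formula for f(B_t) gives d f(B_t) = f'(B_t) dB_t + (1/2) f''(B_t) dt. Compute derivatives of f(x) = 6*x^8/5:
  f'(x)  = 48*x^7/5
  f''(x) = 336*x^6/5
Substitute x = B_t and multiply the f'' term by 1/2:
  drift     = (1/2) * (336*x^6/5) evaluated at B_t = 168*B_t^6/5
  diffusion = (48*x^7/5) evaluated at B_t = 48*B_t^7/5
Therefore d(6*B_t^8/5) = (168*B_t^6/5) dt + (48*B_t^7/5) dB_t.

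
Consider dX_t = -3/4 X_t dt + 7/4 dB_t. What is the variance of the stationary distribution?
lim Var(X_t) = 49/24

The OU SDE dX = -theta X dt + sigma dB admits the integrating factor exp(theta t): d(exp(theta t) X_t) = sigma exp(theta t) dB_t. Integrating from 0 to t gives X_t = x_0 * exp(-theta t) + sigma * int_0^t exp(-theta (t-s)) dB_s for any initial x_0. The Itô integral has variance (by the Itô isometry) sigma^2 * int_0^t exp(-2 theta (t - s)) ds = sigma^2 * (1 - exp(-2 theta t)) / (2 theta), independent of x_0.
With theta = 3/4, sigma = 7/4:
  Var(X_t) = (7/4)^2 * (1 - exp(-2*3/4 t)) / (2 * 3/4) = 49/24 - 49*exp(-3*t/2)/24.
As t -> infinity, exp(-2*3/4 t) -> 0, so the stationary variance is sigma^2 / (2 theta) = 49/24.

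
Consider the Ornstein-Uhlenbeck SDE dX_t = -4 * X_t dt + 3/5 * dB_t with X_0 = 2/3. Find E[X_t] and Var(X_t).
E[X_t] = 2*exp(-4*t)/3; Var(X_t) = 9/200 - 9*exp(-8*t)/200

The OU SDE dX = -theta X dt + sigma dB admits the integrating factor exp(theta t): d(exp(theta t) X_t) = sigma exp(theta t) dB_t. Integrating from 0 to t:
  X_t = x_0 * exp(-theta t) + sigma * int_0^t exp(-theta (t-s)) dB_s.
The Itô integral has mean 0 and (by the Itô isometry) variance sigma^2 * int_0^t exp(-2 theta (t - s)) ds = sigma^2 * (1 - exp(-2 theta t)) / (2 theta).
With theta = 4, sigma = 3/5, x_0 = 2/3:
  E[X_t] = 2/3 * exp(-4 t) = 2*exp(-4*t)/3
  Var(X_t) = (3/5)^2 * (1 - exp(-2*4 t)) / (2 * 4) = 9/200 - 9*exp(-8*t)/200.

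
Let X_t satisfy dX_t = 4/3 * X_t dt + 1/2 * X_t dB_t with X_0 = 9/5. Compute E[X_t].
E[X_t] = 9*exp(4*t/3)/5

For GBM dX = mu X dt + sigma X dB with X_0 = x_0, apply Itô to Y = log X: dY = (mu - sigma^2/2) dt + sigma dB, so Y_t = log(x_0) + (mu - sigma^2/2) t + sigma B_t and hence X_t = x_0 * exp((mu - sigma^2/2) t + sigma B_t).
With mu = 4/3, sigma = 1/2, x_0 = 9/5, this gives:
  X_t = 9/5 * exp((29/24) * t + (1/2) * B_t).
Since sigma*B_t ~ Normal(0, sigma^2 t), E[exp(sigma*B_t)] = exp(sigma^2 t / 2); so E[X_t] = x_0 * exp((mu - sigma^2/2) t) * exp(sigma^2 t / 2) = x_0 * exp(mu t) = 9*exp(4*t/3)/5.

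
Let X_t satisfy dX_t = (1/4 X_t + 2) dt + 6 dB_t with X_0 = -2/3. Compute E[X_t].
E[X_t] = 22*exp(t/4)/3 - 8

Taking expectations and using E[dB_t] = 0, the mean m(t) = E[X_t] satisfies the ODE m'(t) = a m(t) + b with m(0) = x_0. With a = 1/4, b = 2, x_0 = -2/3, the solution is
  m(t) = x_0 * exp(a t) + (b/a) * (exp(a t) - 1)
       = (-2/3) * exp((1/4) t) + (2/(1/4)) * (exp((1/4) t) - 1)
       = 22*exp(t/4)/3 - 8.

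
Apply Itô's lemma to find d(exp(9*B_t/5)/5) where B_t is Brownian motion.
d(exp(9*B_t/5)/5) = (81*exp(9*B_t/5)/250) dt + (9*exp(9*B_t/5)/25) dB_t

Itô's formula for f(B_t) gives d f(B_t) = f'(B_t) dB_t + (1/2) f''(B_t) dt. Compute derivatives of f(x) = exp(9*x/5)/5:
  f'(x)  = 9*exp(9*x/5)/25
  f''(x) = 81*exp(9*x/5)/125
Substitute x = B_t and multiply the f'' term by 1/2:
  drift     = (1/2) * (81*exp(9*x/5)/125) evaluated at B_t = 81*exp(9*B_t/5)/250
  diffusion = (9*exp(9*x/5)/25) evaluated at B_t = 9*exp(9*B_t/5)/25
Therefore d(exp(9*B_t/5)/5) = (81*exp(9*B_t/5)/250) dt + (9*exp(9*B_t/5)/25) dB_t.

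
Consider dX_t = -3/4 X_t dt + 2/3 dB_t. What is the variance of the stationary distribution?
lim Var(X_t) = 8/27

The OU SDE dX = -theta X dt + sigma dB admits the integrating factor exp(theta t): d(exp(theta t) X_t) = sigma exp(theta t) dB_t. Integrating from 0 to t gives X_t = x_0 * exp(-theta t) + sigma * int_0^t exp(-theta (t-s)) dB_s for any initial x_0. The Itô integral has variance (by the Itô isometry) sigma^2 * int_0^t exp(-2 theta (t - s)) ds = sigma^2 * (1 - exp(-2 theta t)) / (2 theta), independent of x_0.
With theta = 3/4, sigma = 2/3:
  Var(X_t) = (2/3)^2 * (1 - exp(-2*3/4 t)) / (2 * 3/4) = 8/27 - 8*exp(-3*t/2)/27.
As t -> infinity, exp(-2*3/4 t) -> 0, so the stationary variance is sigma^2 / (2 theta) = 8/27.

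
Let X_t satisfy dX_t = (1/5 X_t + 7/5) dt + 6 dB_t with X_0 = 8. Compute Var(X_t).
Var(X_t) = 90*exp(2*t/5) - 90

The variance V(t) = Var(X_t) satisfies V'(t) = 2 a V(t) + c^2 with V(0) = 0 (drift coefficient is linear in X, diffusion is constant). With a = 1/5, c = 6, the solution is
  V(t) = (c^2 / (2 a)) * (exp(2 a t) - 1)
       = (6^2 / (2*(1/5))) * (exp((2/5) t) - 1)
       = 90*exp(2*t/5) - 90.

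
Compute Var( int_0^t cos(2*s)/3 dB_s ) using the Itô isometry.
Var = t/18 + sin(4*t)/72

The Itô integral of a deterministic integrand f(s) has mean 0 because each increment f(s) * (B_{s+ds} - B_s) has mean 0. By the Itô isometry:
  Var( int_0^t f(s) dB_s ) = E[ (int_0^t f(s) dB_s)^2 ] = int_0^t f(s)^2 ds.
Here f(s) = cos(2*s)/3, so f(s)^2 = cos(2*s)^2/9. Integrate:
  int_0^t (cos(2*s)^2/9) ds = t/18 + sin(4*t)/72.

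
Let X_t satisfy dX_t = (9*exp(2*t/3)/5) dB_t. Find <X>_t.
<X>_t = 243*exp(4*t/3)/100 - 243/100

For an Itô process dX_t = a(t) dt + b(t) dB_t, the quadratic variation is <X>_t = int_0^t b(s)^2 ds (the drift term does not contribute). Here b(s) = 9*exp(2*s/3)/5, so
  b(s)^2 = 81*exp(4*s/3)/25.
Integrating from 0 to t:
  <X>_t = int_0^t (81*exp(4*s/3)/25) ds = 243*exp(4*t/3)/100 - 243/100.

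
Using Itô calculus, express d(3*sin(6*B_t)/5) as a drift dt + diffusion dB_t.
d(3*sin(6*B_t)/5) = (-54*sin(6*B_t)/5) dt + (18*cos(6*B_t)/5) dB_t

Itô's formula for f(B_t) gives d f(B_t) = f'(B_t) dB_t + (1/2) f''(B_t) dt. Compute derivatives of f(x) = 3*sin(6*x)/5:
  f'(x)  = 18*cos(6*x)/5
  f''(x) = -108*sin(6*x)/5
Substitute x = B_t and multiply the f'' term by 1/2:
  drift     = (1/2) * (-108*sin(6*x)/5) evaluated at B_t = -54*sin(6*B_t)/5
  diffusion = (18*cos(6*x)/5) evaluated at B_t = 18*cos(6*B_t)/5
Therefore d(3*sin(6*B_t)/5) = (-54*sin(6*B_t)/5) dt + (18*cos(6*B_t)/5) dB_t.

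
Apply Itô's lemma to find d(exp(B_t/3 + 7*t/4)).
d(exp(B_t/3 + 7*t/4)) = (65*exp(B_t/3 + 7*t/4)/36) dt + (exp(B_t/3 + 7*t/4)/3) dB_t

Itô's formula for f(t, x): d f(t, B_t) = (f_t + (1/2) f_xx) dt + f_x dB_t. Compute partials of f(t, x) = exp(7*t/4 + x/3):
  f_t(t,x)  = 7*exp(7*t/4 + x/3)/4
  f_x(t,x)  = exp(7*t/4 + x/3)/3
  f_xx(t,x) = exp(7*t/4 + x/3)/9
Assemble drift = f_t + (1/2) f_xx = 65*exp(7*t/4 + x/3)/36 and diffusion = f_x = exp(7*t/4 + x/3)/3. Substituting x = B_t:
  d(exp(B_t/3 + 7*t/4)) = (65*exp(B_t/3 + 7*t/4)/36) dt + (exp(B_t/3 + 7*t/4)/3) dB_t.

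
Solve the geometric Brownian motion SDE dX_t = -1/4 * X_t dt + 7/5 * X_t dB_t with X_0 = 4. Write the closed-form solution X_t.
X_t = 4 * exp((-123/100) * t + (7/5) * B_t)

For GBM dX = mu X dt + sigma X dB with X_0 = x_0, apply Itô to Y = log X: dY = (mu - sigma^2/2) dt + sigma dB, so Y_t = log(x_0) + (mu - sigma^2/2) t + sigma B_t and hence X_t = x_0 * exp((mu - sigma^2/2) t + sigma B_t).
With mu = -1/4, sigma = 7/5, x_0 = 4, this gives:
  X_t = 4 * exp((-123/100) * t + (7/5) * B_t).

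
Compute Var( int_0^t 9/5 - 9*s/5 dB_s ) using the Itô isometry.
Var = 27*t*(t^2 - 3*t + 3)/25

The Itô integral of a deterministic integrand f(s) has mean 0 because each increment f(s) * (B_{s+ds} - B_s) has mean 0. By the Itô isometry:
  Var( int_0^t f(s) dB_s ) = E[ (int_0^t f(s) dB_s)^2 ] = int_0^t f(s)^2 ds.
Here f(s) = 9/5 - 9*s/5, so f(s)^2 = 81*(s - 1)^2/25. Integrate:
  int_0^t (81*(s - 1)^2/25) ds = 27*t*(t^2 - 3*t + 3)/25.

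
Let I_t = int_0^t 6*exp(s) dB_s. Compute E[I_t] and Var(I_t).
E[I_t] = 0; Var(I_t) = 18*exp(2*t) - 18

The Itô integral of a deterministic integrand f(s) has mean 0 because each increment f(s) * (B_{s+ds} - B_s) has mean 0. By the Itô isometry:
  Var( int_0^t f(s) dB_s ) = E[ (int_0^t f(s) dB_s)^2 ] = int_0^t f(s)^2 ds.
Here f(s) = 6*exp(s), so f(s)^2 = 36*exp(2*s). Integrate:
  int_0^t (36*exp(2*s)) ds = 18*exp(2*t) - 18.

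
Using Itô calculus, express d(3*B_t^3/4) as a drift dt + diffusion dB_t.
d(3*B_t^3/4) = (9*B_t/4) dt + (9*B_t^2/4) dB_t

Itô's formula for f(B_t) gives d f(B_t) = f'(B_t) dB_t + (1/2) f''(B_t) dt. Compute derivatives of f(x) = 3*x^3/4:
  f'(x)  = 9*x^2/4
  f''(x) = 9*x/2
Substitute x = B_t and multiply the f'' term by 1/2:
  drift     = (1/2) * (9*x/2) evaluated at B_t = 9*B_t/4
  diffusion = (9*x^2/4) evaluated at B_t = 9*B_t^2/4
Therefore d(3*B_t^3/4) = (9*B_t/4) dt + (9*B_t^2/4) dB_t.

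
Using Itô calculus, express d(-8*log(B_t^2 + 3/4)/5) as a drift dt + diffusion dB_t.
d(-8*log(B_t^2 + 3/4)/5) = (32*(4*B_t^2 - 3)/(5*(4*B_t^2 + 3)^2)) dt + (-64*B_t/(20*B_t^2 + 15)) dB_t

Itô's formula for f(B_t) gives d f(B_t) = f'(B_t) dB_t + (1/2) f''(B_t) dt. Compute derivatives of f(x) = -8*log(x^2 + 3/4)/5:
  f'(x)  = -64*x/(20*x^2 + 15)
  f''(x) = 64*(4*x^2 - 3)/(5*(4*x^2 + 3)^2)
Substitute x = B_t and multiply the f'' term by 1/2:
  drift     = (1/2) * (64*(4*x^2 - 3)/(5*(4*x^2 + 3)^2)) evaluated at B_t = 32*(4*B_t^2 - 3)/(5*(4*B_t^2 + 3)^2)
  diffusion = (-64*x/(20*x^2 + 15)) evaluated at B_t = -64*B_t/(20*B_t^2 + 15)
Therefore d(-8*log(B_t^2 + 3/4)/5) = (32*(4*B_t^2 - 3)/(5*(4*B_t^2 + 3)^2)) dt + (-64*B_t/(20*B_t^2 + 15)) dB_t.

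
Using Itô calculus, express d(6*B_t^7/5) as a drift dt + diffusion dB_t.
d(6*B_t^7/5) = (126*B_t^5/5) dt + (42*B_t^6/5) dB_t

Itô's formula for f(B_t) gives d f(B_t) = f'(B_t) dB_t + (1/2) f''(B_t) dt. Compute derivatives of f(x) = 6*x^7/5:
  f'(x)  = 42*x^6/5
  f''(x) = 252*x^5/5
Substitute x = B_t and multiply the f'' term by 1/2:
  drift     = (1/2) * (252*x^5/5) evaluated at B_t = 126*B_t^5/5
  diffusion = (42*x^6/5) evaluated at B_t = 42*B_t^6/5
Therefore d(6*B_t^7/5) = (126*B_t^5/5) dt + (42*B_t^6/5) dB_t.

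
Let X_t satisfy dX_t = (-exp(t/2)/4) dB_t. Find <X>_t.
<X>_t = exp(t)/16 - 1/16

For an Itô process dX_t = a(t) dt + b(t) dB_t, the quadratic variation is <X>_t = int_0^t b(s)^2 ds (the drift term does not contribute). Here b(s) = -exp(s/2)/4, so
  b(s)^2 = exp(s)/16.
Integrating from 0 to t:
  <X>_t = int_0^t (exp(s)/16) ds = exp(t)/16 - 1/16.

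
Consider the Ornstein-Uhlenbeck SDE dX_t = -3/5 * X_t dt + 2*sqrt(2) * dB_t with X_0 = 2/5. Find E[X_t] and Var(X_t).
E[X_t] = 2*exp(-3*t/5)/5; Var(X_t) = 20/3 - 20*exp(-6*t/5)/3

The OU SDE dX = -theta X dt + sigma dB admits the integrating factor exp(theta t): d(exp(theta t) X_t) = sigma exp(theta t) dB_t. Integrating from 0 to t:
  X_t = x_0 * exp(-theta t) + sigma * int_0^t exp(-theta (t-s)) dB_s.
The Itô integral has mean 0 and (by the Itô isometry) variance sigma^2 * int_0^t exp(-2 theta (t - s)) ds = sigma^2 * (1 - exp(-2 theta t)) / (2 theta).
With theta = 3/5, sigma = 2*sqrt(2), x_0 = 2/5:
  E[X_t] = 2/5 * exp(-3/5 t) = 2*exp(-3*t/5)/5
  Var(X_t) = (2*sqrt(2))^2 * (1 - exp(-2*3/5 t)) / (2 * 3/5) = 20/3 - 20*exp(-6*t/5)/3.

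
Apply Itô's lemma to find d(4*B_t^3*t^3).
d(4*B_t^3*t^3) = (12*B_t*t^2*(B_t^2 + t)) dt + (12*B_t^2*t^3) dB_t

Itô's formula for f(t, x): d f(t, B_t) = (f_t + (1/2) f_xx) dt + f_x dB_t. Compute partials of f(t, x) = 4*t^3*x^3:
  f_t(t,x)  = 12*t^2*x^3
  f_x(t,x)  = 12*t^3*x^2
  f_xx(t,x) = 24*t^3*x
Assemble drift = f_t + (1/2) f_xx = 12*t^2*x*(t + x^2) and diffusion = f_x = 12*t^3*x^2. Substituting x = B_t:
  d(4*B_t^3*t^3) = (12*B_t*t^2*(B_t^2 + t)) dt + (12*B_t^2*t^3) dB_t.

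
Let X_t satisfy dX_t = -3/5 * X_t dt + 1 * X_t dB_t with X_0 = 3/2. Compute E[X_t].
E[X_t] = 3*exp(-3*t/5)/2

For GBM dX = mu X dt + sigma X dB with X_0 = x_0, apply Itô to Y = log X: dY = (mu - sigma^2/2) dt + sigma dB, so Y_t = log(x_0) + (mu - sigma^2/2) t + sigma B_t and hence X_t = x_0 * exp((mu - sigma^2/2) t + sigma B_t).
With mu = -3/5, sigma = 1, x_0 = 3/2, this gives:
  X_t = 3/2 * exp((-11/10) * t + (1) * B_t).
Since sigma*B_t ~ Normal(0, sigma^2 t), E[exp(sigma*B_t)] = exp(sigma^2 t / 2); so E[X_t] = x_0 * exp((mu - sigma^2/2) t) * exp(sigma^2 t / 2) = x_0 * exp(mu t) = 3*exp(-3*t/5)/2.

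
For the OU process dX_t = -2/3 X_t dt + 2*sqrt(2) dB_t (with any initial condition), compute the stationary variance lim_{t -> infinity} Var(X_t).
lim Var(X_t) = 6

The OU SDE dX = -theta X dt + sigma dB admits the integrating factor exp(theta t): d(exp(theta t) X_t) = sigma exp(theta t) dB_t. Integrating from 0 to t gives X_t = x_0 * exp(-theta t) + sigma * int_0^t exp(-theta (t-s)) dB_s for any initial x_0. The Itô integral has variance (by the Itô isometry) sigma^2 * int_0^t exp(-2 theta (t - s)) ds = sigma^2 * (1 - exp(-2 theta t)) / (2 theta), independent of x_0.
With theta = 2/3, sigma = 2*sqrt(2):
  Var(X_t) = (2*sqrt(2))^2 * (1 - exp(-2*2/3 t)) / (2 * 2/3) = 6 - 6*exp(-4*t/3).
As t -> infinity, exp(-2*2/3 t) -> 0, so the stationary variance is sigma^2 / (2 theta) = 6.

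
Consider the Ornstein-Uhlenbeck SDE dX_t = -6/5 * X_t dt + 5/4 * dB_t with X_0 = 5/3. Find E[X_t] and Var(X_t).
E[X_t] = 5*exp(-6*t/5)/3; Var(X_t) = 125/192 - 125*exp(-12*t/5)/192

The OU SDE dX = -theta X dt + sigma dB admits the integrating factor exp(theta t): d(exp(theta t) X_t) = sigma exp(theta t) dB_t. Integrating from 0 to t:
  X_t = x_0 * exp(-theta t) + sigma * int_0^t exp(-theta (t-s)) dB_s.
The Itô integral has mean 0 and (by the Itô isometry) variance sigma^2 * int_0^t exp(-2 theta (t - s)) ds = sigma^2 * (1 - exp(-2 theta t)) / (2 theta).
With theta = 6/5, sigma = 5/4, x_0 = 5/3:
  E[X_t] = 5/3 * exp(-6/5 t) = 5*exp(-6*t/5)/3
  Var(X_t) = (5/4)^2 * (1 - exp(-2*6/5 t)) / (2 * 6/5) = 125/192 - 125*exp(-12*t/5)/192.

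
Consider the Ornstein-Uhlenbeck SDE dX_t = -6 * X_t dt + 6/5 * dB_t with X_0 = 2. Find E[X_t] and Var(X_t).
E[X_t] = 2*exp(-6*t); Var(X_t) = 3/25 - 3*exp(-12*t)/25

The OU SDE dX = -theta X dt + sigma dB admits the integrating factor exp(theta t): d(exp(theta t) X_t) = sigma exp(theta t) dB_t. Integrating from 0 to t:
  X_t = x_0 * exp(-theta t) + sigma * int_0^t exp(-theta (t-s)) dB_s.
The Itô integral has mean 0 and (by the Itô isometry) variance sigma^2 * int_0^t exp(-2 theta (t - s)) ds = sigma^2 * (1 - exp(-2 theta t)) / (2 theta).
With theta = 6, sigma = 6/5, x_0 = 2:
  E[X_t] = 2 * exp(-6 t) = 2*exp(-6*t)
  Var(X_t) = (6/5)^2 * (1 - exp(-2*6 t)) / (2 * 6) = 3/25 - 3*exp(-12*t)/25.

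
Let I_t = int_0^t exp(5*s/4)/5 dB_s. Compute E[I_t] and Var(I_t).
E[I_t] = 0; Var(I_t) = 2*exp(5*t/2)/125 - 2/125

The Itô integral of a deterministic integrand f(s) has mean 0 because each increment f(s) * (B_{s+ds} - B_s) has mean 0. By the Itô isometry:
  Var( int_0^t f(s) dB_s ) = E[ (int_0^t f(s) dB_s)^2 ] = int_0^t f(s)^2 ds.
Here f(s) = exp(5*s/4)/5, so f(s)^2 = exp(5*s/2)/25. Integrate:
  int_0^t (exp(5*s/2)/25) ds = 2*exp(5*t/2)/125 - 2/125.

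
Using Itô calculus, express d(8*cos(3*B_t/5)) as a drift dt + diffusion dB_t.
d(8*cos(3*B_t/5)) = (-36*cos(3*B_t/5)/25) dt + (-24*sin(3*B_t/5)/5) dB_t

Itô's formula for f(B_t) gives d f(B_t) = f'(B_t) dB_t + (1/2) f''(B_t) dt. Compute derivatives of f(x) = 8*cos(3*x/5):
  f'(x)  = -24*sin(3*x/5)/5
  f''(x) = -72*cos(3*x/5)/25
Substitute x = B_t and multiply the f'' term by 1/2:
  drift     = (1/2) * (-72*cos(3*x/5)/25) evaluated at B_t = -36*cos(3*B_t/5)/25
  diffusion = (-24*sin(3*x/5)/5) evaluated at B_t = -24*sin(3*B_t/5)/5
Therefore d(8*cos(3*B_t/5)) = (-36*cos(3*B_t/5)/25) dt + (-24*sin(3*B_t/5)/5) dB_t.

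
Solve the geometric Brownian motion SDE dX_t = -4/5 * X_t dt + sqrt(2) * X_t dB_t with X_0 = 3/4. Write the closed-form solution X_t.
X_t = 3/4 * exp((-9/5) * t + (sqrt(2)) * B_t)

For GBM dX = mu X dt + sigma X dB with X_0 = x_0, apply Itô to Y = log X: dY = (mu - sigma^2/2) dt + sigma dB, so Y_t = log(x_0) + (mu - sigma^2/2) t + sigma B_t and hence X_t = x_0 * exp((mu - sigma^2/2) t + sigma B_t).
With mu = -4/5, sigma = sqrt(2), x_0 = 3/4, this gives:
  X_t = 3/4 * exp((-9/5) * t + (sqrt(2)) * B_t).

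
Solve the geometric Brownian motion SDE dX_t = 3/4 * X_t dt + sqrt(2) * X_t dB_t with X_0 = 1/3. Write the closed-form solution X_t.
X_t = 1/3 * exp((-1/4) * t + (sqrt(2)) * B_t)

For GBM dX = mu X dt + sigma X dB with X_0 = x_0, apply Itô to Y = log X: dY = (mu - sigma^2/2) dt + sigma dB, so Y_t = log(x_0) + (mu - sigma^2/2) t + sigma B_t and hence X_t = x_0 * exp((mu - sigma^2/2) t + sigma B_t).
With mu = 3/4, sigma = sqrt(2), x_0 = 1/3, this gives:
  X_t = 1/3 * exp((-1/4) * t + (sqrt(2)) * B_t).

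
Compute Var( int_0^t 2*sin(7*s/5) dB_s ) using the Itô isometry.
Var = 2*t - 5*sin(14*t/5)/7

The Itô integral of a deterministic integrand f(s) has mean 0 because each increment f(s) * (B_{s+ds} - B_s) has mean 0. By the Itô isometry:
  Var( int_0^t f(s) dB_s ) = E[ (int_0^t f(s) dB_s)^2 ] = int_0^t f(s)^2 ds.
Here f(s) = 2*sin(7*s/5), so f(s)^2 = 4*sin(7*s/5)^2. Integrate:
  int_0^t (4*sin(7*s/5)^2) ds = 2*t - 5*sin(14*t/5)/7.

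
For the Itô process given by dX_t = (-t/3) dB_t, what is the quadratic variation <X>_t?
<X>_t = t^3/27

For an Itô process dX_t = a(t) dt + b(t) dB_t, the quadratic variation is <X>_t = int_0^t b(s)^2 ds (the drift term does not contribute). Here b(s) = -s/3, so
  b(s)^2 = s^2/9.
Integrating from 0 to t:
  <X>_t = int_0^t (s^2/9) ds = t^3/27.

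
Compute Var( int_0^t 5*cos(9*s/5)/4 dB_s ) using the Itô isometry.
Var = 25*t/32 + 125*sin(18*t/5)/576

The Itô integral of a deterministic integrand f(s) has mean 0 because each increment f(s) * (B_{s+ds} - B_s) has mean 0. By the Itô isometry:
  Var( int_0^t f(s) dB_s ) = E[ (int_0^t f(s) dB_s)^2 ] = int_0^t f(s)^2 ds.
Here f(s) = 5*cos(9*s/5)/4, so f(s)^2 = 25*cos(9*s/5)^2/16. Integrate:
  int_0^t (25*cos(9*s/5)^2/16) ds = 25*t/32 + 125*sin(18*t/5)/576.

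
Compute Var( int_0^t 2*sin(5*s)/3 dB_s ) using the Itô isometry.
Var = 2*t/9 - sin(10*t)/45

The Itô integral of a deterministic integrand f(s) has mean 0 because each increment f(s) * (B_{s+ds} - B_s) has mean 0. By the Itô isometry:
  Var( int_0^t f(s) dB_s ) = E[ (int_0^t f(s) dB_s)^2 ] = int_0^t f(s)^2 ds.
Here f(s) = 2*sin(5*s)/3, so f(s)^2 = 4*sin(5*s)^2/9. Integrate:
  int_0^t (4*sin(5*s)^2/9) ds = 2*t/9 - sin(10*t)/45.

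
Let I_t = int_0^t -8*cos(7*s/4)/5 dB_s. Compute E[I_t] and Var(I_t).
E[I_t] = 0; Var(I_t) = 32*t/25 + 64*sin(7*t/2)/175

The Itô integral of a deterministic integrand f(s) has mean 0 because each increment f(s) * (B_{s+ds} - B_s) has mean 0. By the Itô isometry:
  Var( int_0^t f(s) dB_s ) = E[ (int_0^t f(s) dB_s)^2 ] = int_0^t f(s)^2 ds.
Here f(s) = -8*cos(7*s/4)/5, so f(s)^2 = 64*cos(7*s/4)^2/25. Integrate:
  int_0^t (64*cos(7*s/4)^2/25) ds = 32*t/25 + 64*sin(7*t/2)/175.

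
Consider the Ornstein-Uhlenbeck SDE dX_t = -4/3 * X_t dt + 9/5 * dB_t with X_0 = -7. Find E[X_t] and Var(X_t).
E[X_t] = -7*exp(-4*t/3); Var(X_t) = 243/200 - 243*exp(-8*t/3)/200

The OU SDE dX = -theta X dt + sigma dB admits the integrating factor exp(theta t): d(exp(theta t) X_t) = sigma exp(theta t) dB_t. Integrating from 0 to t:
  X_t = x_0 * exp(-theta t) + sigma * int_0^t exp(-theta (t-s)) dB_s.
The Itô integral has mean 0 and (by the Itô isometry) variance sigma^2 * int_0^t exp(-2 theta (t - s)) ds = sigma^2 * (1 - exp(-2 theta t)) / (2 theta).
With theta = 4/3, sigma = 9/5, x_0 = -7:
  E[X_t] = -7 * exp(-4/3 t) = -7*exp(-4*t/3)
  Var(X_t) = (9/5)^2 * (1 - exp(-2*4/3 t)) / (2 * 4/3) = 243/200 - 243*exp(-8*t/3)/200.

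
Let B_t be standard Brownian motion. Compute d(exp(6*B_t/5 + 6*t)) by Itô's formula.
d(exp(6*B_t/5 + 6*t)) = (168*exp(6*B_t/5 + 6*t)/25) dt + (6*exp(6*B_t/5 + 6*t)/5) dB_t

Itô's formula for f(t, x): d f(t, B_t) = (f_t + (1/2) f_xx) dt + f_x dB_t. Compute partials of f(t, x) = exp(6*t + 6*x/5):
  f_t(t,x)  = 6*exp(6*t + 6*x/5)
  f_x(t,x)  = 6*exp(6*t + 6*x/5)/5
  f_xx(t,x) = 36*exp(6*t + 6*x/5)/25
Assemble drift = f_t + (1/2) f_xx = 168*exp(6*t + 6*x/5)/25 and diffusion = f_x = 6*exp(6*t + 6*x/5)/5. Substituting x = B_t:
  d(exp(6*B_t/5 + 6*t)) = (168*exp(6*B_t/5 + 6*t)/25) dt + (6*exp(6*B_t/5 + 6*t)/5) dB_t.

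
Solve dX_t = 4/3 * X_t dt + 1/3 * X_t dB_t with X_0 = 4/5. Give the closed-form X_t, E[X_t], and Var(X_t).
X_t = 4/5 * exp((23/18) t + (1/3) B_t); E[X_t] = 4*exp(4*t/3)/5; Var(X_t) = 16*(exp(t/9) - 1)*exp(8*t/3)/25

For GBM dX = mu X dt + sigma X dB with X_0 = x_0, apply Itô to Y = log X: dY = (mu - sigma^2/2) dt + sigma dB, so Y_t = log(x_0) + (mu - sigma^2/2) t + sigma B_t and hence X_t = x_0 * exp((mu - sigma^2/2) t + sigma B_t).
With mu = 4/3, sigma = 1/3, x_0 = 4/5, this gives:
  X_t = 4/5 * exp((23/18) * t + (1/3) * B_t).
Since sigma*B_t ~ Normal(0, sigma^2 t), E[exp(sigma*B_t)] = exp(sigma^2 t / 2); so E[X_t] = x_0 * exp((mu - sigma^2/2) t) * exp(sigma^2 t / 2) = x_0 * exp(mu t) = 4*exp(4*t/3)/5.
Var(X_t) = E[X_t^2] - (E[X_t])^2 = x_0^2 * exp(2 mu t) * (exp(sigma^2 t) - 1) = 16*(exp(t/9) - 1)*exp(8*t/3)/25.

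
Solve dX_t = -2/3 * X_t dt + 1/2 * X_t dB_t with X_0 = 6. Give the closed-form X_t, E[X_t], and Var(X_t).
X_t = 6 * exp((-19/24) t + (1/2) B_t); E[X_t] = 6*exp(-2*t/3); Var(X_t) = (36*exp(t/4) - 36)*exp(-4*t/3)

For GBM dX = mu X dt + sigma X dB with X_0 = x_0, apply Itô to Y = log X: dY = (mu - sigma^2/2) dt + sigma dB, so Y_t = log(x_0) + (mu - sigma^2/2) t + sigma B_t and hence X_t = x_0 * exp((mu - sigma^2/2) t + sigma B_t).
With mu = -2/3, sigma = 1/2, x_0 = 6, this gives:
  X_t = 6 * exp((-19/24) * t + (1/2) * B_t).
Since sigma*B_t ~ Normal(0, sigma^2 t), E[exp(sigma*B_t)] = exp(sigma^2 t / 2); so E[X_t] = x_0 * exp((mu - sigma^2/2) t) * exp(sigma^2 t / 2) = x_0 * exp(mu t) = 6*exp(-2*t/3).
Var(X_t) = E[X_t^2] - (E[X_t])^2 = x_0^2 * exp(2 mu t) * (exp(sigma^2 t) - 1) = (36*exp(t/4) - 36)*exp(-4*t/3).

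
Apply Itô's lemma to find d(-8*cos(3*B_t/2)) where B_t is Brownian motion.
d(-8*cos(3*B_t/2)) = (9*cos(3*B_t/2)) dt + (12*sin(3*B_t/2)) dB_t

Itô's formula for f(B_t) gives d f(B_t) = f'(B_t) dB_t + (1/2) f''(B_t) dt. Compute derivatives of f(x) = -8*cos(3*x/2):
  f'(x)  = 12*sin(3*x/2)
  f''(x) = 18*cos(3*x/2)
Substitute x = B_t and multiply the f'' term by 1/2:
  drift     = (1/2) * (18*cos(3*x/2)) evaluated at B_t = 9*cos(3*B_t/2)
  diffusion = (12*sin(3*x/2)) evaluated at B_t = 12*sin(3*B_t/2)
Therefore d(-8*cos(3*B_t/2)) = (9*cos(3*B_t/2)) dt + (12*sin(3*B_t/2)) dB_t.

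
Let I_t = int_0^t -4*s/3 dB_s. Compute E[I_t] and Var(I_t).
E[I_t] = 0; Var(I_t) = 16*t^3/27

The Itô integral of a deterministic integrand f(s) has mean 0 because each increment f(s) * (B_{s+ds} - B_s) has mean 0. By the Itô isometry:
  Var( int_0^t f(s) dB_s ) = E[ (int_0^t f(s) dB_s)^2 ] = int_0^t f(s)^2 ds.
Here f(s) = -4*s/3, so f(s)^2 = 16*s^2/9. Integrate:
  int_0^t (16*s^2/9) ds = 16*t^3/27.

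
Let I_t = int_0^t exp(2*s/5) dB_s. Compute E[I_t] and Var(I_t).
E[I_t] = 0; Var(I_t) = 5*exp(4*t/5)/4 - 5/4

The Itô integral of a deterministic integrand f(s) has mean 0 because each increment f(s) * (B_{s+ds} - B_s) has mean 0. By the Itô isometry:
  Var( int_0^t f(s) dB_s ) = E[ (int_0^t f(s) dB_s)^2 ] = int_0^t f(s)^2 ds.
Here f(s) = exp(2*s/5), so f(s)^2 = exp(4*s/5). Integrate:
  int_0^t (exp(4*s/5)) ds = 5*exp(4*t/5)/4 - 5/4.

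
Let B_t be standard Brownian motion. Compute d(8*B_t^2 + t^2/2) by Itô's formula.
d(8*B_t^2 + t^2/2) = (t + 8) dt + (16*B_t) dB_t

Itô's formula for f(t, x): d f(t, B_t) = (f_t + (1/2) f_xx) dt + f_x dB_t. Compute partials of f(t, x) = t^2/2 + 8*x^2:
  f_t(t,x)  = t
  f_x(t,x)  = 16*x
  f_xx(t,x) = 16
Assemble drift = f_t + (1/2) f_xx = t + 8 and diffusion = f_x = 16*x. Substituting x = B_t:
  d(8*B_t^2 + t^2/2) = (t + 8) dt + (16*B_t) dB_t.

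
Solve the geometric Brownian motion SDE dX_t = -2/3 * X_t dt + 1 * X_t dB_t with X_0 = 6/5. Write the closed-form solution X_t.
X_t = 6/5 * exp((-7/6) * t + (1) * B_t)

For GBM dX = mu X dt + sigma X dB with X_0 = x_0, apply Itô to Y = log X: dY = (mu - sigma^2/2) dt + sigma dB, so Y_t = log(x_0) + (mu - sigma^2/2) t + sigma B_t and hence X_t = x_0 * exp((mu - sigma^2/2) t + sigma B_t).
With mu = -2/3, sigma = 1, x_0 = 6/5, this gives:
  X_t = 6/5 * exp((-7/6) * t + (1) * B_t).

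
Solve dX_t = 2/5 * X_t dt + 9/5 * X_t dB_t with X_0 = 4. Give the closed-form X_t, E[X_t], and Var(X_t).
X_t = 4 * exp((-61/50) t + (9/5) B_t); E[X_t] = 4*exp(2*t/5); Var(X_t) = 16*(exp(81*t/25) - 1)*exp(4*t/5)

For GBM dX = mu X dt + sigma X dB with X_0 = x_0, apply Itô to Y = log X: dY = (mu - sigma^2/2) dt + sigma dB, so Y_t = log(x_0) + (mu - sigma^2/2) t + sigma B_t and hence X_t = x_0 * exp((mu - sigma^2/2) t + sigma B_t).
With mu = 2/5, sigma = 9/5, x_0 = 4, this gives:
  X_t = 4 * exp((-61/50) * t + (9/5) * B_t).
Since sigma*B_t ~ Normal(0, sigma^2 t), E[exp(sigma*B_t)] = exp(sigma^2 t / 2); so E[X_t] = x_0 * exp((mu - sigma^2/2) t) * exp(sigma^2 t / 2) = x_0 * exp(mu t) = 4*exp(2*t/5).
Var(X_t) = E[X_t^2] - (E[X_t])^2 = x_0^2 * exp(2 mu t) * (exp(sigma^2 t) - 1) = 16*(exp(81*t/25) - 1)*exp(4*t/5).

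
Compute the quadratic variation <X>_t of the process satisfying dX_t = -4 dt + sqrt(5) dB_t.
<X>_t = 5*t

For an Itô process dX_t = a(t) dt + b(t) dB_t, the quadratic variation is <X>_t = int_0^t b(s)^2 ds (the drift term does not contribute). Here b(s) = sqrt(5), so
  b(s)^2 = 5.
Integrating from 0 to t:
  <X>_t = int_0^t (5) ds = 5*t.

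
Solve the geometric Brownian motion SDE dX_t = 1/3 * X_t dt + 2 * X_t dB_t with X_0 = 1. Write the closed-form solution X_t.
X_t = 1 * exp((-5/3) * t + (2) * B_t)

For GBM dX = mu X dt + sigma X dB with X_0 = x_0, apply Itô to Y = log X: dY = (mu - sigma^2/2) dt + sigma dB, so Y_t = log(x_0) + (mu - sigma^2/2) t + sigma B_t and hence X_t = x_0 * exp((mu - sigma^2/2) t + sigma B_t).
With mu = 1/3, sigma = 2, x_0 = 1, this gives:
  X_t = 1 * exp((-5/3) * t + (2) * B_t).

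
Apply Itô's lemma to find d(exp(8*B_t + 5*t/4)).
d(exp(8*B_t + 5*t/4)) = (133*exp(8*B_t + 5*t/4)/4) dt + (8*exp(8*B_t + 5*t/4)) dB_t

Itô's formula for f(t, x): d f(t, B_t) = (f_t + (1/2) f_xx) dt + f_x dB_t. Compute partials of f(t, x) = exp(5*t/4 + 8*x):
  f_t(t,x)  = 5*exp(5*t/4 + 8*x)/4
  f_x(t,x)  = 8*exp(5*t/4 + 8*x)
  f_xx(t,x) = 64*exp(5*t/4 + 8*x)
Assemble drift = f_t + (1/2) f_xx = 133*exp(5*t/4 + 8*x)/4 and diffusion = f_x = 8*exp(5*t/4 + 8*x). Substituting x = B_t:
  d(exp(8*B_t + 5*t/4)) = (133*exp(8*B_t + 5*t/4)/4) dt + (8*exp(8*B_t + 5*t/4)) dB_t.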